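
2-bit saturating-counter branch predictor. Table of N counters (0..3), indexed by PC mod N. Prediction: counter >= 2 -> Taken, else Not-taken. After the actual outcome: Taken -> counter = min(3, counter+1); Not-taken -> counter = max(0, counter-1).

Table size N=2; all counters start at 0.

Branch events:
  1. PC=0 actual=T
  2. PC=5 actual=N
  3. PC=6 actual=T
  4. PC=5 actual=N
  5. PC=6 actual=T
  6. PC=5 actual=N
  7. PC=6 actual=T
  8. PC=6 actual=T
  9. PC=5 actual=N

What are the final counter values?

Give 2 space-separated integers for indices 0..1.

Answer: 3 0

Derivation:
Ev 1: PC=0 idx=0 pred=N actual=T -> ctr[0]=1
Ev 2: PC=5 idx=1 pred=N actual=N -> ctr[1]=0
Ev 3: PC=6 idx=0 pred=N actual=T -> ctr[0]=2
Ev 4: PC=5 idx=1 pred=N actual=N -> ctr[1]=0
Ev 5: PC=6 idx=0 pred=T actual=T -> ctr[0]=3
Ev 6: PC=5 idx=1 pred=N actual=N -> ctr[1]=0
Ev 7: PC=6 idx=0 pred=T actual=T -> ctr[0]=3
Ev 8: PC=6 idx=0 pred=T actual=T -> ctr[0]=3
Ev 9: PC=5 idx=1 pred=N actual=N -> ctr[1]=0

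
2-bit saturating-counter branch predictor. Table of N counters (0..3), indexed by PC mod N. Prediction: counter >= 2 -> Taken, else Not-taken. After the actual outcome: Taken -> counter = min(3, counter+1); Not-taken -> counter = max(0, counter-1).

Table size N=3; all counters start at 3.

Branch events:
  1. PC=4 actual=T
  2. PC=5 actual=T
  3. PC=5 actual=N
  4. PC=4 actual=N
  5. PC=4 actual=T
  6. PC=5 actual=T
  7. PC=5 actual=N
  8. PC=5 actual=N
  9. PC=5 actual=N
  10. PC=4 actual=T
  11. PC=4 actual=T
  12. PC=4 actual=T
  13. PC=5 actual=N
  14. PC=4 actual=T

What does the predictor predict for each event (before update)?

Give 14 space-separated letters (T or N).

Answer: T T T T T T T T N T T T N T

Derivation:
Ev 1: PC=4 idx=1 pred=T actual=T -> ctr[1]=3
Ev 2: PC=5 idx=2 pred=T actual=T -> ctr[2]=3
Ev 3: PC=5 idx=2 pred=T actual=N -> ctr[2]=2
Ev 4: PC=4 idx=1 pred=T actual=N -> ctr[1]=2
Ev 5: PC=4 idx=1 pred=T actual=T -> ctr[1]=3
Ev 6: PC=5 idx=2 pred=T actual=T -> ctr[2]=3
Ev 7: PC=5 idx=2 pred=T actual=N -> ctr[2]=2
Ev 8: PC=5 idx=2 pred=T actual=N -> ctr[2]=1
Ev 9: PC=5 idx=2 pred=N actual=N -> ctr[2]=0
Ev 10: PC=4 idx=1 pred=T actual=T -> ctr[1]=3
Ev 11: PC=4 idx=1 pred=T actual=T -> ctr[1]=3
Ev 12: PC=4 idx=1 pred=T actual=T -> ctr[1]=3
Ev 13: PC=5 idx=2 pred=N actual=N -> ctr[2]=0
Ev 14: PC=4 idx=1 pred=T actual=T -> ctr[1]=3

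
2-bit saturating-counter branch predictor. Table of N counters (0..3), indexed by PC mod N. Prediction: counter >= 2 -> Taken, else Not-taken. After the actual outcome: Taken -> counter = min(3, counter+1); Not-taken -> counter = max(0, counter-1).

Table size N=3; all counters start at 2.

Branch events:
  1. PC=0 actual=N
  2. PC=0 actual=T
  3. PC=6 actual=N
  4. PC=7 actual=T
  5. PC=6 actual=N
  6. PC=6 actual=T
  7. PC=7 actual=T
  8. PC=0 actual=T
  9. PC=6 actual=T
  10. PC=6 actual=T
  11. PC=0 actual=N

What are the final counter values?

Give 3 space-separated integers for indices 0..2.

Ev 1: PC=0 idx=0 pred=T actual=N -> ctr[0]=1
Ev 2: PC=0 idx=0 pred=N actual=T -> ctr[0]=2
Ev 3: PC=6 idx=0 pred=T actual=N -> ctr[0]=1
Ev 4: PC=7 idx=1 pred=T actual=T -> ctr[1]=3
Ev 5: PC=6 idx=0 pred=N actual=N -> ctr[0]=0
Ev 6: PC=6 idx=0 pred=N actual=T -> ctr[0]=1
Ev 7: PC=7 idx=1 pred=T actual=T -> ctr[1]=3
Ev 8: PC=0 idx=0 pred=N actual=T -> ctr[0]=2
Ev 9: PC=6 idx=0 pred=T actual=T -> ctr[0]=3
Ev 10: PC=6 idx=0 pred=T actual=T -> ctr[0]=3
Ev 11: PC=0 idx=0 pred=T actual=N -> ctr[0]=2

Answer: 2 3 2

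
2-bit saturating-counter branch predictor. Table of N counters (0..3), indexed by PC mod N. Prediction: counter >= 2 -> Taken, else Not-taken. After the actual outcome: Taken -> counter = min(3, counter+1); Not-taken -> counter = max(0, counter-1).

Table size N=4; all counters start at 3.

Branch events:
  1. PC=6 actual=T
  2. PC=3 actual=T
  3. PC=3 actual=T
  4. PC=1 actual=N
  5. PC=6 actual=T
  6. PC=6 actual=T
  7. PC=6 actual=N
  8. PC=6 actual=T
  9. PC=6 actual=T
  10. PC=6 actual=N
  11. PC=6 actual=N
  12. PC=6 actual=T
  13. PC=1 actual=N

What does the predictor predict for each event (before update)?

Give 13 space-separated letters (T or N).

Answer: T T T T T T T T T T T N T

Derivation:
Ev 1: PC=6 idx=2 pred=T actual=T -> ctr[2]=3
Ev 2: PC=3 idx=3 pred=T actual=T -> ctr[3]=3
Ev 3: PC=3 idx=3 pred=T actual=T -> ctr[3]=3
Ev 4: PC=1 idx=1 pred=T actual=N -> ctr[1]=2
Ev 5: PC=6 idx=2 pred=T actual=T -> ctr[2]=3
Ev 6: PC=6 idx=2 pred=T actual=T -> ctr[2]=3
Ev 7: PC=6 idx=2 pred=T actual=N -> ctr[2]=2
Ev 8: PC=6 idx=2 pred=T actual=T -> ctr[2]=3
Ev 9: PC=6 idx=2 pred=T actual=T -> ctr[2]=3
Ev 10: PC=6 idx=2 pred=T actual=N -> ctr[2]=2
Ev 11: PC=6 idx=2 pred=T actual=N -> ctr[2]=1
Ev 12: PC=6 idx=2 pred=N actual=T -> ctr[2]=2
Ev 13: PC=1 idx=1 pred=T actual=N -> ctr[1]=1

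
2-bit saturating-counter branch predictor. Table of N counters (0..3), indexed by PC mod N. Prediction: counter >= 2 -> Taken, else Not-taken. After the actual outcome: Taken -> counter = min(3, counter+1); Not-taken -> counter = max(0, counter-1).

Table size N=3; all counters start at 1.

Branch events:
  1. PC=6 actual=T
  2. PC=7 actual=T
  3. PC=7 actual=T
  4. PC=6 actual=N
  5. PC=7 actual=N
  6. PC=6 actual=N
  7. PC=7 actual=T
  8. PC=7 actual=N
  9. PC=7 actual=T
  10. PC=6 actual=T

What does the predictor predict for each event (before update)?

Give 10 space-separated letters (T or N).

Answer: N N T T T N T T T N

Derivation:
Ev 1: PC=6 idx=0 pred=N actual=T -> ctr[0]=2
Ev 2: PC=7 idx=1 pred=N actual=T -> ctr[1]=2
Ev 3: PC=7 idx=1 pred=T actual=T -> ctr[1]=3
Ev 4: PC=6 idx=0 pred=T actual=N -> ctr[0]=1
Ev 5: PC=7 idx=1 pred=T actual=N -> ctr[1]=2
Ev 6: PC=6 idx=0 pred=N actual=N -> ctr[0]=0
Ev 7: PC=7 idx=1 pred=T actual=T -> ctr[1]=3
Ev 8: PC=7 idx=1 pred=T actual=N -> ctr[1]=2
Ev 9: PC=7 idx=1 pred=T actual=T -> ctr[1]=3
Ev 10: PC=6 idx=0 pred=N actual=T -> ctr[0]=1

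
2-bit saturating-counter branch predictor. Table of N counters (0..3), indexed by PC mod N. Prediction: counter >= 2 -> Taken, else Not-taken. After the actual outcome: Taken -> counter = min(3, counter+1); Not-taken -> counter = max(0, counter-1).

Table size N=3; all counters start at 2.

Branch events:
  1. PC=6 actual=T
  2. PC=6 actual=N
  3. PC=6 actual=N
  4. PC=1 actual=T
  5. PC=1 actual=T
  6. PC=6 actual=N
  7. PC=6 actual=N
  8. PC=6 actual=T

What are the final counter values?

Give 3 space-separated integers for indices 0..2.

Ev 1: PC=6 idx=0 pred=T actual=T -> ctr[0]=3
Ev 2: PC=6 idx=0 pred=T actual=N -> ctr[0]=2
Ev 3: PC=6 idx=0 pred=T actual=N -> ctr[0]=1
Ev 4: PC=1 idx=1 pred=T actual=T -> ctr[1]=3
Ev 5: PC=1 idx=1 pred=T actual=T -> ctr[1]=3
Ev 6: PC=6 idx=0 pred=N actual=N -> ctr[0]=0
Ev 7: PC=6 idx=0 pred=N actual=N -> ctr[0]=0
Ev 8: PC=6 idx=0 pred=N actual=T -> ctr[0]=1

Answer: 1 3 2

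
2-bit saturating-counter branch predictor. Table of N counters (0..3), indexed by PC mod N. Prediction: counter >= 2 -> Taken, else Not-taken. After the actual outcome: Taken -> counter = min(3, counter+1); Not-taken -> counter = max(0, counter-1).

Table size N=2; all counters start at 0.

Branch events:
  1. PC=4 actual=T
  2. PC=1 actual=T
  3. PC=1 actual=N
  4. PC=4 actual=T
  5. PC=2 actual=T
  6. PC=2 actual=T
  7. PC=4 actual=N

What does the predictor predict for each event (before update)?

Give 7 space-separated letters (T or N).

Ev 1: PC=4 idx=0 pred=N actual=T -> ctr[0]=1
Ev 2: PC=1 idx=1 pred=N actual=T -> ctr[1]=1
Ev 3: PC=1 idx=1 pred=N actual=N -> ctr[1]=0
Ev 4: PC=4 idx=0 pred=N actual=T -> ctr[0]=2
Ev 5: PC=2 idx=0 pred=T actual=T -> ctr[0]=3
Ev 6: PC=2 idx=0 pred=T actual=T -> ctr[0]=3
Ev 7: PC=4 idx=0 pred=T actual=N -> ctr[0]=2

Answer: N N N N T T T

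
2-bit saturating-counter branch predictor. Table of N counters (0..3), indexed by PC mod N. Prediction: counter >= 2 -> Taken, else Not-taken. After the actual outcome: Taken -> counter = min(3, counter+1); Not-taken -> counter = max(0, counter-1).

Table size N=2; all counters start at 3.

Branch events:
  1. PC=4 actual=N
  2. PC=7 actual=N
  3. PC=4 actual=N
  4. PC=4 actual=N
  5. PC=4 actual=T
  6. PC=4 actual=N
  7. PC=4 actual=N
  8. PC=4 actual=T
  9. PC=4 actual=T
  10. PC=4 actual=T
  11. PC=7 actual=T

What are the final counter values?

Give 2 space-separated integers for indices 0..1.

Ev 1: PC=4 idx=0 pred=T actual=N -> ctr[0]=2
Ev 2: PC=7 idx=1 pred=T actual=N -> ctr[1]=2
Ev 3: PC=4 idx=0 pred=T actual=N -> ctr[0]=1
Ev 4: PC=4 idx=0 pred=N actual=N -> ctr[0]=0
Ev 5: PC=4 idx=0 pred=N actual=T -> ctr[0]=1
Ev 6: PC=4 idx=0 pred=N actual=N -> ctr[0]=0
Ev 7: PC=4 idx=0 pred=N actual=N -> ctr[0]=0
Ev 8: PC=4 idx=0 pred=N actual=T -> ctr[0]=1
Ev 9: PC=4 idx=0 pred=N actual=T -> ctr[0]=2
Ev 10: PC=4 idx=0 pred=T actual=T -> ctr[0]=3
Ev 11: PC=7 idx=1 pred=T actual=T -> ctr[1]=3

Answer: 3 3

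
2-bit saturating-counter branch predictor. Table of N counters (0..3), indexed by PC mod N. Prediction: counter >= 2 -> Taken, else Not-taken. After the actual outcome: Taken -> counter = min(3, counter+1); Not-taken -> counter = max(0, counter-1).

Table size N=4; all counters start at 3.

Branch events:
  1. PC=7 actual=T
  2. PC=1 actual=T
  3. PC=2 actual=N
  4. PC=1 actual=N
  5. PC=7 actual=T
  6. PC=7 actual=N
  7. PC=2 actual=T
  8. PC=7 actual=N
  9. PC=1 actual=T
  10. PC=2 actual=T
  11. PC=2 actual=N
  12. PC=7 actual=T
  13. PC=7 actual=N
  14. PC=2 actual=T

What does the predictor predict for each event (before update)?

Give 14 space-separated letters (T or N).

Answer: T T T T T T T T T T T N T T

Derivation:
Ev 1: PC=7 idx=3 pred=T actual=T -> ctr[3]=3
Ev 2: PC=1 idx=1 pred=T actual=T -> ctr[1]=3
Ev 3: PC=2 idx=2 pred=T actual=N -> ctr[2]=2
Ev 4: PC=1 idx=1 pred=T actual=N -> ctr[1]=2
Ev 5: PC=7 idx=3 pred=T actual=T -> ctr[3]=3
Ev 6: PC=7 idx=3 pred=T actual=N -> ctr[3]=2
Ev 7: PC=2 idx=2 pred=T actual=T -> ctr[2]=3
Ev 8: PC=7 idx=3 pred=T actual=N -> ctr[3]=1
Ev 9: PC=1 idx=1 pred=T actual=T -> ctr[1]=3
Ev 10: PC=2 idx=2 pred=T actual=T -> ctr[2]=3
Ev 11: PC=2 idx=2 pred=T actual=N -> ctr[2]=2
Ev 12: PC=7 idx=3 pred=N actual=T -> ctr[3]=2
Ev 13: PC=7 idx=3 pred=T actual=N -> ctr[3]=1
Ev 14: PC=2 idx=2 pred=T actual=T -> ctr[2]=3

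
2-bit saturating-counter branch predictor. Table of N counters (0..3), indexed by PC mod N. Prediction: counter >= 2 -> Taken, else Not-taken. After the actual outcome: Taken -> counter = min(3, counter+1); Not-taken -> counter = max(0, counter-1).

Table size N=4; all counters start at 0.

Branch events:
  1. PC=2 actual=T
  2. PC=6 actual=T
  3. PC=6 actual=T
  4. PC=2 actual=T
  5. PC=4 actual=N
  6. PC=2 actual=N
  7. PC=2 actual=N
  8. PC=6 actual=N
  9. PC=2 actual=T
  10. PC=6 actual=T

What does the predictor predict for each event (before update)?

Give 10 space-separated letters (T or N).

Ev 1: PC=2 idx=2 pred=N actual=T -> ctr[2]=1
Ev 2: PC=6 idx=2 pred=N actual=T -> ctr[2]=2
Ev 3: PC=6 idx=2 pred=T actual=T -> ctr[2]=3
Ev 4: PC=2 idx=2 pred=T actual=T -> ctr[2]=3
Ev 5: PC=4 idx=0 pred=N actual=N -> ctr[0]=0
Ev 6: PC=2 idx=2 pred=T actual=N -> ctr[2]=2
Ev 7: PC=2 idx=2 pred=T actual=N -> ctr[2]=1
Ev 8: PC=6 idx=2 pred=N actual=N -> ctr[2]=0
Ev 9: PC=2 idx=2 pred=N actual=T -> ctr[2]=1
Ev 10: PC=6 idx=2 pred=N actual=T -> ctr[2]=2

Answer: N N T T N T T N N N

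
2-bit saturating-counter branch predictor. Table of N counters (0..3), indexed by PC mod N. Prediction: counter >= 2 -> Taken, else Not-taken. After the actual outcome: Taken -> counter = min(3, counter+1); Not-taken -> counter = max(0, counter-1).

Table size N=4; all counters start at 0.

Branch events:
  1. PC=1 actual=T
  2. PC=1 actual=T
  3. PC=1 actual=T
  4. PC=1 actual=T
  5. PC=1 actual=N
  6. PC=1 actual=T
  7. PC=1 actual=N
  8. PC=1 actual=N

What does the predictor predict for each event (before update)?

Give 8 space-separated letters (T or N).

Ev 1: PC=1 idx=1 pred=N actual=T -> ctr[1]=1
Ev 2: PC=1 idx=1 pred=N actual=T -> ctr[1]=2
Ev 3: PC=1 idx=1 pred=T actual=T -> ctr[1]=3
Ev 4: PC=1 idx=1 pred=T actual=T -> ctr[1]=3
Ev 5: PC=1 idx=1 pred=T actual=N -> ctr[1]=2
Ev 6: PC=1 idx=1 pred=T actual=T -> ctr[1]=3
Ev 7: PC=1 idx=1 pred=T actual=N -> ctr[1]=2
Ev 8: PC=1 idx=1 pred=T actual=N -> ctr[1]=1

Answer: N N T T T T T T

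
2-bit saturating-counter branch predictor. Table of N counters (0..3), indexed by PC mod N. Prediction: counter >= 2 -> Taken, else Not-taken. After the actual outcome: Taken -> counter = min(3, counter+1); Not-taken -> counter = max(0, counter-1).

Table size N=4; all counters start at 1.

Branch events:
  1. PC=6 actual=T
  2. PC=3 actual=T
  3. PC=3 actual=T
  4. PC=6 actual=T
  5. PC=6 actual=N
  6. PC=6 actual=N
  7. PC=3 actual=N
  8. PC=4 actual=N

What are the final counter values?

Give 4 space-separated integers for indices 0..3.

Answer: 0 1 1 2

Derivation:
Ev 1: PC=6 idx=2 pred=N actual=T -> ctr[2]=2
Ev 2: PC=3 idx=3 pred=N actual=T -> ctr[3]=2
Ev 3: PC=3 idx=3 pred=T actual=T -> ctr[3]=3
Ev 4: PC=6 idx=2 pred=T actual=T -> ctr[2]=3
Ev 5: PC=6 idx=2 pred=T actual=N -> ctr[2]=2
Ev 6: PC=6 idx=2 pred=T actual=N -> ctr[2]=1
Ev 7: PC=3 idx=3 pred=T actual=N -> ctr[3]=2
Ev 8: PC=4 idx=0 pred=N actual=N -> ctr[0]=0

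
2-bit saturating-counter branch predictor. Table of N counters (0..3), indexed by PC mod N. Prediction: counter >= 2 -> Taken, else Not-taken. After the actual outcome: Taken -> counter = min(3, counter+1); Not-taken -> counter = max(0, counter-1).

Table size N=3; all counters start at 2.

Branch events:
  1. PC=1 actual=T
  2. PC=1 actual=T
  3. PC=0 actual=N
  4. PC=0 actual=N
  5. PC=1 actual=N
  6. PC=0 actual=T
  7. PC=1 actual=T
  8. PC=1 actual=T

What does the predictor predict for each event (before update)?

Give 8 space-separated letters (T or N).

Answer: T T T N T N T T

Derivation:
Ev 1: PC=1 idx=1 pred=T actual=T -> ctr[1]=3
Ev 2: PC=1 idx=1 pred=T actual=T -> ctr[1]=3
Ev 3: PC=0 idx=0 pred=T actual=N -> ctr[0]=1
Ev 4: PC=0 idx=0 pred=N actual=N -> ctr[0]=0
Ev 5: PC=1 idx=1 pred=T actual=N -> ctr[1]=2
Ev 6: PC=0 idx=0 pred=N actual=T -> ctr[0]=1
Ev 7: PC=1 idx=1 pred=T actual=T -> ctr[1]=3
Ev 8: PC=1 idx=1 pred=T actual=T -> ctr[1]=3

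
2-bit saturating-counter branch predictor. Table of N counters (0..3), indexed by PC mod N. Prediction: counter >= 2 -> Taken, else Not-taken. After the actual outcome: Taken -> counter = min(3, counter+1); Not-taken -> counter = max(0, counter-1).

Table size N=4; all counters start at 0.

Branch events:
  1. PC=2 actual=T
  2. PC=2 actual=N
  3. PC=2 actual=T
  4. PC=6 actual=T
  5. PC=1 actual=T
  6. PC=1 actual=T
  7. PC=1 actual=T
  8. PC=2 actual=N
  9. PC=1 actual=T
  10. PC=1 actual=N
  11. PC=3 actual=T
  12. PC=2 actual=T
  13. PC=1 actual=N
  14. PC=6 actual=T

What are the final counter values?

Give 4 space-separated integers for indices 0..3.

Answer: 0 1 3 1

Derivation:
Ev 1: PC=2 idx=2 pred=N actual=T -> ctr[2]=1
Ev 2: PC=2 idx=2 pred=N actual=N -> ctr[2]=0
Ev 3: PC=2 idx=2 pred=N actual=T -> ctr[2]=1
Ev 4: PC=6 idx=2 pred=N actual=T -> ctr[2]=2
Ev 5: PC=1 idx=1 pred=N actual=T -> ctr[1]=1
Ev 6: PC=1 idx=1 pred=N actual=T -> ctr[1]=2
Ev 7: PC=1 idx=1 pred=T actual=T -> ctr[1]=3
Ev 8: PC=2 idx=2 pred=T actual=N -> ctr[2]=1
Ev 9: PC=1 idx=1 pred=T actual=T -> ctr[1]=3
Ev 10: PC=1 idx=1 pred=T actual=N -> ctr[1]=2
Ev 11: PC=3 idx=3 pred=N actual=T -> ctr[3]=1
Ev 12: PC=2 idx=2 pred=N actual=T -> ctr[2]=2
Ev 13: PC=1 idx=1 pred=T actual=N -> ctr[1]=1
Ev 14: PC=6 idx=2 pred=T actual=T -> ctr[2]=3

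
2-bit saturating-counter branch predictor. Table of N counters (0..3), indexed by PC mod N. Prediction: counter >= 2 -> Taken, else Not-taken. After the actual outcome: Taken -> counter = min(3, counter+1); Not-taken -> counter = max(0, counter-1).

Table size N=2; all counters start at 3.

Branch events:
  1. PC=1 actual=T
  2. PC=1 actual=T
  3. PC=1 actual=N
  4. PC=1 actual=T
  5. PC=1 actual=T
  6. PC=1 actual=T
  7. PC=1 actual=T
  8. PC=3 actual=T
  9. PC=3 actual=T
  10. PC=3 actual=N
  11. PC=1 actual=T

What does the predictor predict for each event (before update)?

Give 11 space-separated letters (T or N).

Answer: T T T T T T T T T T T

Derivation:
Ev 1: PC=1 idx=1 pred=T actual=T -> ctr[1]=3
Ev 2: PC=1 idx=1 pred=T actual=T -> ctr[1]=3
Ev 3: PC=1 idx=1 pred=T actual=N -> ctr[1]=2
Ev 4: PC=1 idx=1 pred=T actual=T -> ctr[1]=3
Ev 5: PC=1 idx=1 pred=T actual=T -> ctr[1]=3
Ev 6: PC=1 idx=1 pred=T actual=T -> ctr[1]=3
Ev 7: PC=1 idx=1 pred=T actual=T -> ctr[1]=3
Ev 8: PC=3 idx=1 pred=T actual=T -> ctr[1]=3
Ev 9: PC=3 idx=1 pred=T actual=T -> ctr[1]=3
Ev 10: PC=3 idx=1 pred=T actual=N -> ctr[1]=2
Ev 11: PC=1 idx=1 pred=T actual=T -> ctr[1]=3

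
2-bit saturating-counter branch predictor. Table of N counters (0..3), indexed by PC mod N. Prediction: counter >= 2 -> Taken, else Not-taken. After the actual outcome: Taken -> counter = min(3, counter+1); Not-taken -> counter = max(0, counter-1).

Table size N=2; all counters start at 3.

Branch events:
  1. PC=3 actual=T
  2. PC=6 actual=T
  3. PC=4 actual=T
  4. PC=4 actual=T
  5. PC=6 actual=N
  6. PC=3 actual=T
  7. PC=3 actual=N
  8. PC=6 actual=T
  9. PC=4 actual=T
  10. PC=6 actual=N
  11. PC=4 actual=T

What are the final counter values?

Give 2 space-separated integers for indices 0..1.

Answer: 3 2

Derivation:
Ev 1: PC=3 idx=1 pred=T actual=T -> ctr[1]=3
Ev 2: PC=6 idx=0 pred=T actual=T -> ctr[0]=3
Ev 3: PC=4 idx=0 pred=T actual=T -> ctr[0]=3
Ev 4: PC=4 idx=0 pred=T actual=T -> ctr[0]=3
Ev 5: PC=6 idx=0 pred=T actual=N -> ctr[0]=2
Ev 6: PC=3 idx=1 pred=T actual=T -> ctr[1]=3
Ev 7: PC=3 idx=1 pred=T actual=N -> ctr[1]=2
Ev 8: PC=6 idx=0 pred=T actual=T -> ctr[0]=3
Ev 9: PC=4 idx=0 pred=T actual=T -> ctr[0]=3
Ev 10: PC=6 idx=0 pred=T actual=N -> ctr[0]=2
Ev 11: PC=4 idx=0 pred=T actual=T -> ctr[0]=3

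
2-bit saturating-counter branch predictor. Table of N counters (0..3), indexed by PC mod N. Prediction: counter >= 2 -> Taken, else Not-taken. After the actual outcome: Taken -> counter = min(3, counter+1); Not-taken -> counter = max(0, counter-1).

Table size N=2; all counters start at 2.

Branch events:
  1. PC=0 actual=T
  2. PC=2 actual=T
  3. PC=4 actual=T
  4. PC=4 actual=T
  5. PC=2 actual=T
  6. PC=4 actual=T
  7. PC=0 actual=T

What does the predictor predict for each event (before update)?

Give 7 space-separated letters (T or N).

Ev 1: PC=0 idx=0 pred=T actual=T -> ctr[0]=3
Ev 2: PC=2 idx=0 pred=T actual=T -> ctr[0]=3
Ev 3: PC=4 idx=0 pred=T actual=T -> ctr[0]=3
Ev 4: PC=4 idx=0 pred=T actual=T -> ctr[0]=3
Ev 5: PC=2 idx=0 pred=T actual=T -> ctr[0]=3
Ev 6: PC=4 idx=0 pred=T actual=T -> ctr[0]=3
Ev 7: PC=0 idx=0 pred=T actual=T -> ctr[0]=3

Answer: T T T T T T T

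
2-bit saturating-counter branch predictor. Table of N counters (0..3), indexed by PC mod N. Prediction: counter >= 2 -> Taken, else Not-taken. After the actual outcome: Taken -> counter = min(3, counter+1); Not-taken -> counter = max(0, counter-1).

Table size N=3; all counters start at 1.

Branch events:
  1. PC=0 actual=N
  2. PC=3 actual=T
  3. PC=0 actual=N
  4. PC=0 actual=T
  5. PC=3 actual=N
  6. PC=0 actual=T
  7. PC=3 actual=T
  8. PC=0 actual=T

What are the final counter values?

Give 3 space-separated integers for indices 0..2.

Ev 1: PC=0 idx=0 pred=N actual=N -> ctr[0]=0
Ev 2: PC=3 idx=0 pred=N actual=T -> ctr[0]=1
Ev 3: PC=0 idx=0 pred=N actual=N -> ctr[0]=0
Ev 4: PC=0 idx=0 pred=N actual=T -> ctr[0]=1
Ev 5: PC=3 idx=0 pred=N actual=N -> ctr[0]=0
Ev 6: PC=0 idx=0 pred=N actual=T -> ctr[0]=1
Ev 7: PC=3 idx=0 pred=N actual=T -> ctr[0]=2
Ev 8: PC=0 idx=0 pred=T actual=T -> ctr[0]=3

Answer: 3 1 1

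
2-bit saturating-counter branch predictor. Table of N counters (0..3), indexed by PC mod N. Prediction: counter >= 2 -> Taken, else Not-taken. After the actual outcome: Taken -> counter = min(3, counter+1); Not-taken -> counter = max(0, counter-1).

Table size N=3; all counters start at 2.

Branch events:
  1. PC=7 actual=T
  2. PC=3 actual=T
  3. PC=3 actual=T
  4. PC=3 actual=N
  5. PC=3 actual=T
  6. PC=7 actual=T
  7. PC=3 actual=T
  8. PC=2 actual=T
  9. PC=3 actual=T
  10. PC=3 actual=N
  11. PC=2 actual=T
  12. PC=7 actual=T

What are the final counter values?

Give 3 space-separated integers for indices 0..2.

Answer: 2 3 3

Derivation:
Ev 1: PC=7 idx=1 pred=T actual=T -> ctr[1]=3
Ev 2: PC=3 idx=0 pred=T actual=T -> ctr[0]=3
Ev 3: PC=3 idx=0 pred=T actual=T -> ctr[0]=3
Ev 4: PC=3 idx=0 pred=T actual=N -> ctr[0]=2
Ev 5: PC=3 idx=0 pred=T actual=T -> ctr[0]=3
Ev 6: PC=7 idx=1 pred=T actual=T -> ctr[1]=3
Ev 7: PC=3 idx=0 pred=T actual=T -> ctr[0]=3
Ev 8: PC=2 idx=2 pred=T actual=T -> ctr[2]=3
Ev 9: PC=3 idx=0 pred=T actual=T -> ctr[0]=3
Ev 10: PC=3 idx=0 pred=T actual=N -> ctr[0]=2
Ev 11: PC=2 idx=2 pred=T actual=T -> ctr[2]=3
Ev 12: PC=7 idx=1 pred=T actual=T -> ctr[1]=3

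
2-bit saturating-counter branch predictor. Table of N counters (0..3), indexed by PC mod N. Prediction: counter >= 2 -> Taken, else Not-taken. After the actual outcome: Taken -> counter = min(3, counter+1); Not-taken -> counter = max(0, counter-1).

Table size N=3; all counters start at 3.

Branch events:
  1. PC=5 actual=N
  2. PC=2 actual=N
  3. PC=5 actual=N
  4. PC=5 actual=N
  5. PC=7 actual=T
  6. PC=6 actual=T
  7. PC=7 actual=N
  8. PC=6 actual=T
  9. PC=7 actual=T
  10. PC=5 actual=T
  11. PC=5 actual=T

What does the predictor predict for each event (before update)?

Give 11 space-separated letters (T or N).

Answer: T T N N T T T T T N N

Derivation:
Ev 1: PC=5 idx=2 pred=T actual=N -> ctr[2]=2
Ev 2: PC=2 idx=2 pred=T actual=N -> ctr[2]=1
Ev 3: PC=5 idx=2 pred=N actual=N -> ctr[2]=0
Ev 4: PC=5 idx=2 pred=N actual=N -> ctr[2]=0
Ev 5: PC=7 idx=1 pred=T actual=T -> ctr[1]=3
Ev 6: PC=6 idx=0 pred=T actual=T -> ctr[0]=3
Ev 7: PC=7 idx=1 pred=T actual=N -> ctr[1]=2
Ev 8: PC=6 idx=0 pred=T actual=T -> ctr[0]=3
Ev 9: PC=7 idx=1 pred=T actual=T -> ctr[1]=3
Ev 10: PC=5 idx=2 pred=N actual=T -> ctr[2]=1
Ev 11: PC=5 idx=2 pred=N actual=T -> ctr[2]=2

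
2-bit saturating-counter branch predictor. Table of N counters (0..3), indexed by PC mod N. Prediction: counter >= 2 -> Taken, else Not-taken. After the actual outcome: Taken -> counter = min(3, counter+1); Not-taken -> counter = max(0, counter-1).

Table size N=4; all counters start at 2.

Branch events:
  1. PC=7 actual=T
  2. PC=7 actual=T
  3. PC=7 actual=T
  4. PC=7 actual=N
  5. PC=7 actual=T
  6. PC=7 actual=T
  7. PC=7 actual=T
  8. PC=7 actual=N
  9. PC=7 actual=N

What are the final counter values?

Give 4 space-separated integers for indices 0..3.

Answer: 2 2 2 1

Derivation:
Ev 1: PC=7 idx=3 pred=T actual=T -> ctr[3]=3
Ev 2: PC=7 idx=3 pred=T actual=T -> ctr[3]=3
Ev 3: PC=7 idx=3 pred=T actual=T -> ctr[3]=3
Ev 4: PC=7 idx=3 pred=T actual=N -> ctr[3]=2
Ev 5: PC=7 idx=3 pred=T actual=T -> ctr[3]=3
Ev 6: PC=7 idx=3 pred=T actual=T -> ctr[3]=3
Ev 7: PC=7 idx=3 pred=T actual=T -> ctr[3]=3
Ev 8: PC=7 idx=3 pred=T actual=N -> ctr[3]=2
Ev 9: PC=7 idx=3 pred=T actual=N -> ctr[3]=1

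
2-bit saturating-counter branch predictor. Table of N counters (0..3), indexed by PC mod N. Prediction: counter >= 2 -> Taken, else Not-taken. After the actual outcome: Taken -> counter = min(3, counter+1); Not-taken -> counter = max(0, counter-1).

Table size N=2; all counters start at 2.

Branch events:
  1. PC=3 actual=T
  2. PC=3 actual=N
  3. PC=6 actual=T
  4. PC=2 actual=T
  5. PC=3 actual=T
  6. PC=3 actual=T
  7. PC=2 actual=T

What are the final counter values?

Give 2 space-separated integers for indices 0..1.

Ev 1: PC=3 idx=1 pred=T actual=T -> ctr[1]=3
Ev 2: PC=3 idx=1 pred=T actual=N -> ctr[1]=2
Ev 3: PC=6 idx=0 pred=T actual=T -> ctr[0]=3
Ev 4: PC=2 idx=0 pred=T actual=T -> ctr[0]=3
Ev 5: PC=3 idx=1 pred=T actual=T -> ctr[1]=3
Ev 6: PC=3 idx=1 pred=T actual=T -> ctr[1]=3
Ev 7: PC=2 idx=0 pred=T actual=T -> ctr[0]=3

Answer: 3 3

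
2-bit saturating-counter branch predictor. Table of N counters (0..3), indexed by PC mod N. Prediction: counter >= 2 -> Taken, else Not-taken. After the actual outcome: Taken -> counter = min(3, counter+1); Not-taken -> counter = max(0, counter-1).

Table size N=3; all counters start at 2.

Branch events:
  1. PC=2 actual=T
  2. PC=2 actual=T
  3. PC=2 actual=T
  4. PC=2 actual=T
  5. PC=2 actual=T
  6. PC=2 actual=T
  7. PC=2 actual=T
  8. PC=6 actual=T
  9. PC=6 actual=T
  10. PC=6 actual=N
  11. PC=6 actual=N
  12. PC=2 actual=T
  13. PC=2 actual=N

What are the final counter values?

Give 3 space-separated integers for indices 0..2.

Ev 1: PC=2 idx=2 pred=T actual=T -> ctr[2]=3
Ev 2: PC=2 idx=2 pred=T actual=T -> ctr[2]=3
Ev 3: PC=2 idx=2 pred=T actual=T -> ctr[2]=3
Ev 4: PC=2 idx=2 pred=T actual=T -> ctr[2]=3
Ev 5: PC=2 idx=2 pred=T actual=T -> ctr[2]=3
Ev 6: PC=2 idx=2 pred=T actual=T -> ctr[2]=3
Ev 7: PC=2 idx=2 pred=T actual=T -> ctr[2]=3
Ev 8: PC=6 idx=0 pred=T actual=T -> ctr[0]=3
Ev 9: PC=6 idx=0 pred=T actual=T -> ctr[0]=3
Ev 10: PC=6 idx=0 pred=T actual=N -> ctr[0]=2
Ev 11: PC=6 idx=0 pred=T actual=N -> ctr[0]=1
Ev 12: PC=2 idx=2 pred=T actual=T -> ctr[2]=3
Ev 13: PC=2 idx=2 pred=T actual=N -> ctr[2]=2

Answer: 1 2 2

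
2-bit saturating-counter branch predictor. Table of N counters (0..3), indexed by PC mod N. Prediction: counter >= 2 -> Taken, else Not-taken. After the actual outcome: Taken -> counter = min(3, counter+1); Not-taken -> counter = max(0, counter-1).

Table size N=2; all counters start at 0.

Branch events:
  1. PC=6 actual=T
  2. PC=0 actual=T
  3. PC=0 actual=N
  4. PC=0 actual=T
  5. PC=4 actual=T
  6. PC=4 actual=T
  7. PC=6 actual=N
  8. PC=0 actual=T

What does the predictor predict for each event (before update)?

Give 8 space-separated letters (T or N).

Ev 1: PC=6 idx=0 pred=N actual=T -> ctr[0]=1
Ev 2: PC=0 idx=0 pred=N actual=T -> ctr[0]=2
Ev 3: PC=0 idx=0 pred=T actual=N -> ctr[0]=1
Ev 4: PC=0 idx=0 pred=N actual=T -> ctr[0]=2
Ev 5: PC=4 idx=0 pred=T actual=T -> ctr[0]=3
Ev 6: PC=4 idx=0 pred=T actual=T -> ctr[0]=3
Ev 7: PC=6 idx=0 pred=T actual=N -> ctr[0]=2
Ev 8: PC=0 idx=0 pred=T actual=T -> ctr[0]=3

Answer: N N T N T T T T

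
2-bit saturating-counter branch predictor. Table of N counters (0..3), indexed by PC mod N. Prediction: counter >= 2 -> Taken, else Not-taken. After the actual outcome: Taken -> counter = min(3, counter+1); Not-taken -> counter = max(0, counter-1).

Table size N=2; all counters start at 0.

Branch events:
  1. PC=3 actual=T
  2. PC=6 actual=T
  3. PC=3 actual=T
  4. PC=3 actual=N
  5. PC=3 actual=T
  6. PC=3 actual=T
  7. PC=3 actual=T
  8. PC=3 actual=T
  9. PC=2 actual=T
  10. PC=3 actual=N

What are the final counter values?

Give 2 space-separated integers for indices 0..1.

Ev 1: PC=3 idx=1 pred=N actual=T -> ctr[1]=1
Ev 2: PC=6 idx=0 pred=N actual=T -> ctr[0]=1
Ev 3: PC=3 idx=1 pred=N actual=T -> ctr[1]=2
Ev 4: PC=3 idx=1 pred=T actual=N -> ctr[1]=1
Ev 5: PC=3 idx=1 pred=N actual=T -> ctr[1]=2
Ev 6: PC=3 idx=1 pred=T actual=T -> ctr[1]=3
Ev 7: PC=3 idx=1 pred=T actual=T -> ctr[1]=3
Ev 8: PC=3 idx=1 pred=T actual=T -> ctr[1]=3
Ev 9: PC=2 idx=0 pred=N actual=T -> ctr[0]=2
Ev 10: PC=3 idx=1 pred=T actual=N -> ctr[1]=2

Answer: 2 2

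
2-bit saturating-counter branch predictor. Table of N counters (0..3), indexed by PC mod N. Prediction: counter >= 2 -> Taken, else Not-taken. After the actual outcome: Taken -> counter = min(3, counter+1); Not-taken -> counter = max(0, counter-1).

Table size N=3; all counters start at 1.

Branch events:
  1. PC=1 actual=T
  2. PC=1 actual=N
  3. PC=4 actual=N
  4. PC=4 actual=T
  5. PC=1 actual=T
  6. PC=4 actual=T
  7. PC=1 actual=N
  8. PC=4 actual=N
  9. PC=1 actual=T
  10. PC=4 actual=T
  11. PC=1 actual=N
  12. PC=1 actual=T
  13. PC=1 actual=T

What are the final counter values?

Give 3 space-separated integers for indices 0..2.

Answer: 1 3 1

Derivation:
Ev 1: PC=1 idx=1 pred=N actual=T -> ctr[1]=2
Ev 2: PC=1 idx=1 pred=T actual=N -> ctr[1]=1
Ev 3: PC=4 idx=1 pred=N actual=N -> ctr[1]=0
Ev 4: PC=4 idx=1 pred=N actual=T -> ctr[1]=1
Ev 5: PC=1 idx=1 pred=N actual=T -> ctr[1]=2
Ev 6: PC=4 idx=1 pred=T actual=T -> ctr[1]=3
Ev 7: PC=1 idx=1 pred=T actual=N -> ctr[1]=2
Ev 8: PC=4 idx=1 pred=T actual=N -> ctr[1]=1
Ev 9: PC=1 idx=1 pred=N actual=T -> ctr[1]=2
Ev 10: PC=4 idx=1 pred=T actual=T -> ctr[1]=3
Ev 11: PC=1 idx=1 pred=T actual=N -> ctr[1]=2
Ev 12: PC=1 idx=1 pred=T actual=T -> ctr[1]=3
Ev 13: PC=1 idx=1 pred=T actual=T -> ctr[1]=3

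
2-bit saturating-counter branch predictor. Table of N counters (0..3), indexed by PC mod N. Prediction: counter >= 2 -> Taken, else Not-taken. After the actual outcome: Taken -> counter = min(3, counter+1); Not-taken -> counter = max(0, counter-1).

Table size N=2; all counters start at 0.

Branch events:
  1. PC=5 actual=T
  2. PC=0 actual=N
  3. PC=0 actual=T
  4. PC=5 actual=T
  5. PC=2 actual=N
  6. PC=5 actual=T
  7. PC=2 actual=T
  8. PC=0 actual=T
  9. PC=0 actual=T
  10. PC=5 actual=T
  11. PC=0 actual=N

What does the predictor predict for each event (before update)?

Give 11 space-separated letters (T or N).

Ev 1: PC=5 idx=1 pred=N actual=T -> ctr[1]=1
Ev 2: PC=0 idx=0 pred=N actual=N -> ctr[0]=0
Ev 3: PC=0 idx=0 pred=N actual=T -> ctr[0]=1
Ev 4: PC=5 idx=1 pred=N actual=T -> ctr[1]=2
Ev 5: PC=2 idx=0 pred=N actual=N -> ctr[0]=0
Ev 6: PC=5 idx=1 pred=T actual=T -> ctr[1]=3
Ev 7: PC=2 idx=0 pred=N actual=T -> ctr[0]=1
Ev 8: PC=0 idx=0 pred=N actual=T -> ctr[0]=2
Ev 9: PC=0 idx=0 pred=T actual=T -> ctr[0]=3
Ev 10: PC=5 idx=1 pred=T actual=T -> ctr[1]=3
Ev 11: PC=0 idx=0 pred=T actual=N -> ctr[0]=2

Answer: N N N N N T N N T T T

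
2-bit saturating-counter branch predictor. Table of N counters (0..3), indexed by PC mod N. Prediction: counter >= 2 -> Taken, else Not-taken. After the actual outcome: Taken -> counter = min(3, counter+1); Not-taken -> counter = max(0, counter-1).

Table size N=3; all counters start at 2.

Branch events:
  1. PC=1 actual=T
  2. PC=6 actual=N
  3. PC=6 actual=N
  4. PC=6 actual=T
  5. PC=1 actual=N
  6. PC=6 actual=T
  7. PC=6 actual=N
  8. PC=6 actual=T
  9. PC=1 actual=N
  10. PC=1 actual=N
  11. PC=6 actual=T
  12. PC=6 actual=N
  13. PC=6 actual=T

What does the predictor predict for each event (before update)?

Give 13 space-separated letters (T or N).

Ev 1: PC=1 idx=1 pred=T actual=T -> ctr[1]=3
Ev 2: PC=6 idx=0 pred=T actual=N -> ctr[0]=1
Ev 3: PC=6 idx=0 pred=N actual=N -> ctr[0]=0
Ev 4: PC=6 idx=0 pred=N actual=T -> ctr[0]=1
Ev 5: PC=1 idx=1 pred=T actual=N -> ctr[1]=2
Ev 6: PC=6 idx=0 pred=N actual=T -> ctr[0]=2
Ev 7: PC=6 idx=0 pred=T actual=N -> ctr[0]=1
Ev 8: PC=6 idx=0 pred=N actual=T -> ctr[0]=2
Ev 9: PC=1 idx=1 pred=T actual=N -> ctr[1]=1
Ev 10: PC=1 idx=1 pred=N actual=N -> ctr[1]=0
Ev 11: PC=6 idx=0 pred=T actual=T -> ctr[0]=3
Ev 12: PC=6 idx=0 pred=T actual=N -> ctr[0]=2
Ev 13: PC=6 idx=0 pred=T actual=T -> ctr[0]=3

Answer: T T N N T N T N T N T T T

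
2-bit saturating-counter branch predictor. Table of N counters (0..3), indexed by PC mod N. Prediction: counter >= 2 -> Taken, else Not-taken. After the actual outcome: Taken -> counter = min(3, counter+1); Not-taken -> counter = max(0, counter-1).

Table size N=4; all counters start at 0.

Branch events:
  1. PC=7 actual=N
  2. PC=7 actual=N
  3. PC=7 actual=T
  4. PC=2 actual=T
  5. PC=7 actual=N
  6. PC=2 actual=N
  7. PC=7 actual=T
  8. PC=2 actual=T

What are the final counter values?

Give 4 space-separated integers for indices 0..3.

Ev 1: PC=7 idx=3 pred=N actual=N -> ctr[3]=0
Ev 2: PC=7 idx=3 pred=N actual=N -> ctr[3]=0
Ev 3: PC=7 idx=3 pred=N actual=T -> ctr[3]=1
Ev 4: PC=2 idx=2 pred=N actual=T -> ctr[2]=1
Ev 5: PC=7 idx=3 pred=N actual=N -> ctr[3]=0
Ev 6: PC=2 idx=2 pred=N actual=N -> ctr[2]=0
Ev 7: PC=7 idx=3 pred=N actual=T -> ctr[3]=1
Ev 8: PC=2 idx=2 pred=N actual=T -> ctr[2]=1

Answer: 0 0 1 1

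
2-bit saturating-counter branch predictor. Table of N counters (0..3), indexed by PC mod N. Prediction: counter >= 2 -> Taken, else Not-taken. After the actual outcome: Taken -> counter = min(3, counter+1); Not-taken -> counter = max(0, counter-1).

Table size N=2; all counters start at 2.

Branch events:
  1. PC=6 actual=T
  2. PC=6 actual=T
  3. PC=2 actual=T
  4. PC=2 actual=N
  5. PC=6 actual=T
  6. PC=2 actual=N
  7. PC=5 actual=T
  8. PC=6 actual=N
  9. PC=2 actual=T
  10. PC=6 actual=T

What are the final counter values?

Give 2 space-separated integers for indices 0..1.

Answer: 3 3

Derivation:
Ev 1: PC=6 idx=0 pred=T actual=T -> ctr[0]=3
Ev 2: PC=6 idx=0 pred=T actual=T -> ctr[0]=3
Ev 3: PC=2 idx=0 pred=T actual=T -> ctr[0]=3
Ev 4: PC=2 idx=0 pred=T actual=N -> ctr[0]=2
Ev 5: PC=6 idx=0 pred=T actual=T -> ctr[0]=3
Ev 6: PC=2 idx=0 pred=T actual=N -> ctr[0]=2
Ev 7: PC=5 idx=1 pred=T actual=T -> ctr[1]=3
Ev 8: PC=6 idx=0 pred=T actual=N -> ctr[0]=1
Ev 9: PC=2 idx=0 pred=N actual=T -> ctr[0]=2
Ev 10: PC=6 idx=0 pred=T actual=T -> ctr[0]=3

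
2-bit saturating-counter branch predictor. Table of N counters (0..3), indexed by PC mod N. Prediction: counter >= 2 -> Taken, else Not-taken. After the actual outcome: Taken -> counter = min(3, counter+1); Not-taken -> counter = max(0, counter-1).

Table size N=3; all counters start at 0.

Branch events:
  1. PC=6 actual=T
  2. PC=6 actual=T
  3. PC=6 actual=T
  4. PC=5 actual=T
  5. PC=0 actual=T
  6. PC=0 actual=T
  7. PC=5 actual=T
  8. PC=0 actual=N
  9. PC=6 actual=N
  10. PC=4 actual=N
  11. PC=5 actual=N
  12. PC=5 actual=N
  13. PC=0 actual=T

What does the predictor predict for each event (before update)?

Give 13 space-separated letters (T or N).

Ev 1: PC=6 idx=0 pred=N actual=T -> ctr[0]=1
Ev 2: PC=6 idx=0 pred=N actual=T -> ctr[0]=2
Ev 3: PC=6 idx=0 pred=T actual=T -> ctr[0]=3
Ev 4: PC=5 idx=2 pred=N actual=T -> ctr[2]=1
Ev 5: PC=0 idx=0 pred=T actual=T -> ctr[0]=3
Ev 6: PC=0 idx=0 pred=T actual=T -> ctr[0]=3
Ev 7: PC=5 idx=2 pred=N actual=T -> ctr[2]=2
Ev 8: PC=0 idx=0 pred=T actual=N -> ctr[0]=2
Ev 9: PC=6 idx=0 pred=T actual=N -> ctr[0]=1
Ev 10: PC=4 idx=1 pred=N actual=N -> ctr[1]=0
Ev 11: PC=5 idx=2 pred=T actual=N -> ctr[2]=1
Ev 12: PC=5 idx=2 pred=N actual=N -> ctr[2]=0
Ev 13: PC=0 idx=0 pred=N actual=T -> ctr[0]=2

Answer: N N T N T T N T T N T N N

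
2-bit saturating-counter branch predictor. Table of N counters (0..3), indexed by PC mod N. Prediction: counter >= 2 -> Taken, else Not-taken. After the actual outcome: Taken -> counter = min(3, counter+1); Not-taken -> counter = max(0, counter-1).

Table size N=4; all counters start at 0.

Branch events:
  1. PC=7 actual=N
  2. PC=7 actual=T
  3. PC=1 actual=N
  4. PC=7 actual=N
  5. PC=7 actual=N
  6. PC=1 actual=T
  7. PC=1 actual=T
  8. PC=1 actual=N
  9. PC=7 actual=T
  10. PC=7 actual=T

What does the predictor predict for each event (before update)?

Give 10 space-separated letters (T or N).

Answer: N N N N N N N T N N

Derivation:
Ev 1: PC=7 idx=3 pred=N actual=N -> ctr[3]=0
Ev 2: PC=7 idx=3 pred=N actual=T -> ctr[3]=1
Ev 3: PC=1 idx=1 pred=N actual=N -> ctr[1]=0
Ev 4: PC=7 idx=3 pred=N actual=N -> ctr[3]=0
Ev 5: PC=7 idx=3 pred=N actual=N -> ctr[3]=0
Ev 6: PC=1 idx=1 pred=N actual=T -> ctr[1]=1
Ev 7: PC=1 idx=1 pred=N actual=T -> ctr[1]=2
Ev 8: PC=1 idx=1 pred=T actual=N -> ctr[1]=1
Ev 9: PC=7 idx=3 pred=N actual=T -> ctr[3]=1
Ev 10: PC=7 idx=3 pred=N actual=T -> ctr[3]=2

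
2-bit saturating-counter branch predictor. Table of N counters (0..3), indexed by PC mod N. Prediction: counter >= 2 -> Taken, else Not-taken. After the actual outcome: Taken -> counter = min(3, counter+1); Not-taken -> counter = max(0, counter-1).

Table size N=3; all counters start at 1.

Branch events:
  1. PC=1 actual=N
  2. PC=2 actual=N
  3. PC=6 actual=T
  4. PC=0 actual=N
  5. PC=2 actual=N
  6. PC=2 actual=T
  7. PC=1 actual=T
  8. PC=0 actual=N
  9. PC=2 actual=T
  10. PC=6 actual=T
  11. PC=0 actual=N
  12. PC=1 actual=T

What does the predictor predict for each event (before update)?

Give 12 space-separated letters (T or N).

Ev 1: PC=1 idx=1 pred=N actual=N -> ctr[1]=0
Ev 2: PC=2 idx=2 pred=N actual=N -> ctr[2]=0
Ev 3: PC=6 idx=0 pred=N actual=T -> ctr[0]=2
Ev 4: PC=0 idx=0 pred=T actual=N -> ctr[0]=1
Ev 5: PC=2 idx=2 pred=N actual=N -> ctr[2]=0
Ev 6: PC=2 idx=2 pred=N actual=T -> ctr[2]=1
Ev 7: PC=1 idx=1 pred=N actual=T -> ctr[1]=1
Ev 8: PC=0 idx=0 pred=N actual=N -> ctr[0]=0
Ev 9: PC=2 idx=2 pred=N actual=T -> ctr[2]=2
Ev 10: PC=6 idx=0 pred=N actual=T -> ctr[0]=1
Ev 11: PC=0 idx=0 pred=N actual=N -> ctr[0]=0
Ev 12: PC=1 idx=1 pred=N actual=T -> ctr[1]=2

Answer: N N N T N N N N N N N N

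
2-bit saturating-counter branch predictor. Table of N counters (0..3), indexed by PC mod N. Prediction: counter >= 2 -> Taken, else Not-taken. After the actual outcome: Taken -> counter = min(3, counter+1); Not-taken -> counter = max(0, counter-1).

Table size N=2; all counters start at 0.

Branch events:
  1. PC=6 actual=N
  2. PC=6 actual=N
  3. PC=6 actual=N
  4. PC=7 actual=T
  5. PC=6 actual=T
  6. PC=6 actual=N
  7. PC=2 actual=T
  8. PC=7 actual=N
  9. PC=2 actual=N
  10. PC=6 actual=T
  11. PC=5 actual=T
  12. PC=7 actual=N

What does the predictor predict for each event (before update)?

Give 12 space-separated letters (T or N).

Ev 1: PC=6 idx=0 pred=N actual=N -> ctr[0]=0
Ev 2: PC=6 idx=0 pred=N actual=N -> ctr[0]=0
Ev 3: PC=6 idx=0 pred=N actual=N -> ctr[0]=0
Ev 4: PC=7 idx=1 pred=N actual=T -> ctr[1]=1
Ev 5: PC=6 idx=0 pred=N actual=T -> ctr[0]=1
Ev 6: PC=6 idx=0 pred=N actual=N -> ctr[0]=0
Ev 7: PC=2 idx=0 pred=N actual=T -> ctr[0]=1
Ev 8: PC=7 idx=1 pred=N actual=N -> ctr[1]=0
Ev 9: PC=2 idx=0 pred=N actual=N -> ctr[0]=0
Ev 10: PC=6 idx=0 pred=N actual=T -> ctr[0]=1
Ev 11: PC=5 idx=1 pred=N actual=T -> ctr[1]=1
Ev 12: PC=7 idx=1 pred=N actual=N -> ctr[1]=0

Answer: N N N N N N N N N N N N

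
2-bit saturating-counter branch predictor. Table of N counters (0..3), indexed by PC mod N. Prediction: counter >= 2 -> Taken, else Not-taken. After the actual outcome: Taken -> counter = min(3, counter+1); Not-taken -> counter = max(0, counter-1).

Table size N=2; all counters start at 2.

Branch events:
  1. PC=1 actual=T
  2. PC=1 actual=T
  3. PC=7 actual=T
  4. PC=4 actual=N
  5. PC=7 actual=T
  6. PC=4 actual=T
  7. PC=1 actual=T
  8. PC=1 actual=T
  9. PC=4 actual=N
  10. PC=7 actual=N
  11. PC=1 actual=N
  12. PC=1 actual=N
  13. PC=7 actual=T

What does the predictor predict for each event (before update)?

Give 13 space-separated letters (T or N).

Ev 1: PC=1 idx=1 pred=T actual=T -> ctr[1]=3
Ev 2: PC=1 idx=1 pred=T actual=T -> ctr[1]=3
Ev 3: PC=7 idx=1 pred=T actual=T -> ctr[1]=3
Ev 4: PC=4 idx=0 pred=T actual=N -> ctr[0]=1
Ev 5: PC=7 idx=1 pred=T actual=T -> ctr[1]=3
Ev 6: PC=4 idx=0 pred=N actual=T -> ctr[0]=2
Ev 7: PC=1 idx=1 pred=T actual=T -> ctr[1]=3
Ev 8: PC=1 idx=1 pred=T actual=T -> ctr[1]=3
Ev 9: PC=4 idx=0 pred=T actual=N -> ctr[0]=1
Ev 10: PC=7 idx=1 pred=T actual=N -> ctr[1]=2
Ev 11: PC=1 idx=1 pred=T actual=N -> ctr[1]=1
Ev 12: PC=1 idx=1 pred=N actual=N -> ctr[1]=0
Ev 13: PC=7 idx=1 pred=N actual=T -> ctr[1]=1

Answer: T T T T T N T T T T T N N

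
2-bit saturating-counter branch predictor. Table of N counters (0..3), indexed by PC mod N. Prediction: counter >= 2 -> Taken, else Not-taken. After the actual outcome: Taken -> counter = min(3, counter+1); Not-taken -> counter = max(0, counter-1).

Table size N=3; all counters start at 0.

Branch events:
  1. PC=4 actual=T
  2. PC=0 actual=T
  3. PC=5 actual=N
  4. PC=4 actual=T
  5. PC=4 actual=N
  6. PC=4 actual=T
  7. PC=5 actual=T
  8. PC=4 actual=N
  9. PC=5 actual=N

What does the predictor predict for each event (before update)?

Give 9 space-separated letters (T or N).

Ev 1: PC=4 idx=1 pred=N actual=T -> ctr[1]=1
Ev 2: PC=0 idx=0 pred=N actual=T -> ctr[0]=1
Ev 3: PC=5 idx=2 pred=N actual=N -> ctr[2]=0
Ev 4: PC=4 idx=1 pred=N actual=T -> ctr[1]=2
Ev 5: PC=4 idx=1 pred=T actual=N -> ctr[1]=1
Ev 6: PC=4 idx=1 pred=N actual=T -> ctr[1]=2
Ev 7: PC=5 idx=2 pred=N actual=T -> ctr[2]=1
Ev 8: PC=4 idx=1 pred=T actual=N -> ctr[1]=1
Ev 9: PC=5 idx=2 pred=N actual=N -> ctr[2]=0

Answer: N N N N T N N T N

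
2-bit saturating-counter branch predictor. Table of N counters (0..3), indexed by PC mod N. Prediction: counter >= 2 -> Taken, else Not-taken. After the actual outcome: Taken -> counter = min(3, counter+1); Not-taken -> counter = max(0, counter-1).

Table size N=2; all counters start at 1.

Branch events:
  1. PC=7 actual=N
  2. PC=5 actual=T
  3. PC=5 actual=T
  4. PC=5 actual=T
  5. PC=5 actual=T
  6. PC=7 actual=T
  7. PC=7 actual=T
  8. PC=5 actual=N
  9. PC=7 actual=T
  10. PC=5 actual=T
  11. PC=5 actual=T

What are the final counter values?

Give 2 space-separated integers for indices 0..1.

Ev 1: PC=7 idx=1 pred=N actual=N -> ctr[1]=0
Ev 2: PC=5 idx=1 pred=N actual=T -> ctr[1]=1
Ev 3: PC=5 idx=1 pred=N actual=T -> ctr[1]=2
Ev 4: PC=5 idx=1 pred=T actual=T -> ctr[1]=3
Ev 5: PC=5 idx=1 pred=T actual=T -> ctr[1]=3
Ev 6: PC=7 idx=1 pred=T actual=T -> ctr[1]=3
Ev 7: PC=7 idx=1 pred=T actual=T -> ctr[1]=3
Ev 8: PC=5 idx=1 pred=T actual=N -> ctr[1]=2
Ev 9: PC=7 idx=1 pred=T actual=T -> ctr[1]=3
Ev 10: PC=5 idx=1 pred=T actual=T -> ctr[1]=3
Ev 11: PC=5 idx=1 pred=T actual=T -> ctr[1]=3

Answer: 1 3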